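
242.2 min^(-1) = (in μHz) 4.037e+06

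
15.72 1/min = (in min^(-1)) 15.72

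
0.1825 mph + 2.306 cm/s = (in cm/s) 10.46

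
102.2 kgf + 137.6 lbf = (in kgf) 164.6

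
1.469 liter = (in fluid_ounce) 49.67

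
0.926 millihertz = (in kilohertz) 9.26e-07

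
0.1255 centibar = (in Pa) 125.5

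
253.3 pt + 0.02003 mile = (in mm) 3.232e+04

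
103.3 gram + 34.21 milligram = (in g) 103.3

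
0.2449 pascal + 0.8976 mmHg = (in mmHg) 0.8994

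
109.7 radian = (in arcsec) 2.263e+07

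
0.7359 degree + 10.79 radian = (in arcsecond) 2.228e+06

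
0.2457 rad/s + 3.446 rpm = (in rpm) 5.792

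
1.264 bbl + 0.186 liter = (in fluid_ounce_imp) 7079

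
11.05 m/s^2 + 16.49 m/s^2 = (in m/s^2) 27.54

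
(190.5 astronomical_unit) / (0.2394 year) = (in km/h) 1.359e+07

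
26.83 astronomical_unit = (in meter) 4.014e+12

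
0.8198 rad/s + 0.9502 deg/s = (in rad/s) 0.8364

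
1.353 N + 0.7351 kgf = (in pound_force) 1.925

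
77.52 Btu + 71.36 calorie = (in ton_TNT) 1.962e-05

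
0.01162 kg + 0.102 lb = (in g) 57.89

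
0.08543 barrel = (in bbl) 0.08543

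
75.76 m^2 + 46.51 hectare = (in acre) 114.9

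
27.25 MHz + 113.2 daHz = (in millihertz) 2.725e+10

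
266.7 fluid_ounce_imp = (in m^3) 0.007578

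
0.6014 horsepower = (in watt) 448.5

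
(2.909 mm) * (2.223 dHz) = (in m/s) 0.0006467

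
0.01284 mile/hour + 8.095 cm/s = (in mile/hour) 0.1939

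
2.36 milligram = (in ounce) 8.325e-05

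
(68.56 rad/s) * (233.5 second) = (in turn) 2548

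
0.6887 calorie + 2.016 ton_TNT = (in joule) 8.435e+09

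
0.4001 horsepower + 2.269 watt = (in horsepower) 0.4031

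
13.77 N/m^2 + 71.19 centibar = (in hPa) 712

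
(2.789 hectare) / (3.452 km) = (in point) 2.29e+04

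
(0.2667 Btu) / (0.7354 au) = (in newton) 2.558e-09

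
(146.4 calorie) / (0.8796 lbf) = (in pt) 4.438e+05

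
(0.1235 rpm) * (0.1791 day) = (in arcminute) 6.88e+05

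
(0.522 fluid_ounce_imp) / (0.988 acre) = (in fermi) 3.709e+06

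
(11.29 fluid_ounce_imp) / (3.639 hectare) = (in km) 8.815e-12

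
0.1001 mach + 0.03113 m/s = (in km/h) 122.8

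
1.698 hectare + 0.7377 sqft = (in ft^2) 1.828e+05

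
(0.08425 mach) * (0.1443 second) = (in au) 2.767e-11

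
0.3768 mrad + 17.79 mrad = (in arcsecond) 3747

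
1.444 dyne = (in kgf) 1.472e-06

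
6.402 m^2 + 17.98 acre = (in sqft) 7.833e+05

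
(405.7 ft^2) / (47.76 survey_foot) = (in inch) 101.9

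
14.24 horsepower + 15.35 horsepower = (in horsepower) 29.59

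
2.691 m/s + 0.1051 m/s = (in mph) 6.255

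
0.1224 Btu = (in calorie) 30.86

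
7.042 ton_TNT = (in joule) 2.946e+10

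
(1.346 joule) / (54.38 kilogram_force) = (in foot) 0.008281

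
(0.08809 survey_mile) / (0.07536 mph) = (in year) 0.0001334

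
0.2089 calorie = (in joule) 0.874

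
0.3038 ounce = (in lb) 0.01899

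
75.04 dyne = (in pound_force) 0.0001687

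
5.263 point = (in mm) 1.857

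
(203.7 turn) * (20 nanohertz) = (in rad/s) 2.56e-05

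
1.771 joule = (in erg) 1.771e+07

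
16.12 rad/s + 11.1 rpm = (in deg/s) 990.2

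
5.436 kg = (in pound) 11.98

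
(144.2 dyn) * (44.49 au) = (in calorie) 2.294e+09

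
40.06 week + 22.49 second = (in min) 4.038e+05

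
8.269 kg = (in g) 8269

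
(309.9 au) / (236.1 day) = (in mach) 6675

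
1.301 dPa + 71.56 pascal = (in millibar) 0.7169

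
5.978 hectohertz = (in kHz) 0.5978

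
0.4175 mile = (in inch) 2.645e+04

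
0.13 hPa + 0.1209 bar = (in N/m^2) 1.21e+04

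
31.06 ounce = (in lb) 1.941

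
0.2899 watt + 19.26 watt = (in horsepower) 0.02622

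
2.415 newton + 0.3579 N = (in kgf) 0.2828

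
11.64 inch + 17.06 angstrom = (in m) 0.2957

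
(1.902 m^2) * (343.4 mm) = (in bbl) 4.108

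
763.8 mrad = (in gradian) 48.63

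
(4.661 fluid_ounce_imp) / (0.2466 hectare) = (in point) 0.0001522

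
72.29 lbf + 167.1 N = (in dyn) 4.887e+07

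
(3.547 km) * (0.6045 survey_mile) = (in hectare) 345.1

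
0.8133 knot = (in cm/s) 41.84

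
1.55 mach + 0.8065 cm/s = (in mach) 1.55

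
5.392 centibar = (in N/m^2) 5392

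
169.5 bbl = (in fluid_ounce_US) 9.112e+05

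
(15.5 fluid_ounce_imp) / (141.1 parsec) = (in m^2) 1.012e-22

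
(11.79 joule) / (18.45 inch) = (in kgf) 2.565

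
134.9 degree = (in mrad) 2354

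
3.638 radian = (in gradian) 231.6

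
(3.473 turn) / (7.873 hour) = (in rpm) 0.007352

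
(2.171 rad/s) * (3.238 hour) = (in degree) 1.45e+06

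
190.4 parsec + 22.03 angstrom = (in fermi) 5.875e+33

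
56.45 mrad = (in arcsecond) 1.164e+04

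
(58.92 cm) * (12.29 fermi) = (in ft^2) 7.794e-14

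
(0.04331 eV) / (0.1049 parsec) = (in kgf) 2.186e-37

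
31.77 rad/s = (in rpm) 303.4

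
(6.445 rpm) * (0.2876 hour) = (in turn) 111.2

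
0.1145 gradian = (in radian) 0.001799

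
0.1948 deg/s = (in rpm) 0.03247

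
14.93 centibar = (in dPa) 1.493e+05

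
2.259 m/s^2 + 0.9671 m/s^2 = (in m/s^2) 3.226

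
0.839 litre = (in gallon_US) 0.2216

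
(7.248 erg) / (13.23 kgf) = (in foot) 1.833e-08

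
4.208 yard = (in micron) 3.848e+06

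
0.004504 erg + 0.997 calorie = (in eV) 2.604e+19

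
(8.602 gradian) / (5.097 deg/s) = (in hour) 0.0004219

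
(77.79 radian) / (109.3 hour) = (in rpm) 0.001888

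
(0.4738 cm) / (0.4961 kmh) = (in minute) 0.000573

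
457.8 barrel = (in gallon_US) 1.923e+04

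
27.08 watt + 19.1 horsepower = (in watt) 1.427e+04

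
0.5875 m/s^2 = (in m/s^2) 0.5875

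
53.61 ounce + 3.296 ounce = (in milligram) 1.613e+06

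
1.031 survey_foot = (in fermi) 3.142e+14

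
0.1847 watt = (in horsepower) 0.0002477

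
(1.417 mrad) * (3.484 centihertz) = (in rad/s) 4.937e-05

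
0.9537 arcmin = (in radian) 0.0002774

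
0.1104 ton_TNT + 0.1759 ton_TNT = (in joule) 1.198e+09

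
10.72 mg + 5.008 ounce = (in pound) 0.313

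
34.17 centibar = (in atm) 0.3372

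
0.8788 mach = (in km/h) 1077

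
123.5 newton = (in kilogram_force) 12.59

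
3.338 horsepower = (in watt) 2489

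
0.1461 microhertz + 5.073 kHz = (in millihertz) 5.073e+06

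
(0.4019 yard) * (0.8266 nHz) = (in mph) 6.795e-10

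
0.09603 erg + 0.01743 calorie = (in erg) 7.293e+05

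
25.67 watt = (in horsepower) 0.03442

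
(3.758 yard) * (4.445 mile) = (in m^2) 2.458e+04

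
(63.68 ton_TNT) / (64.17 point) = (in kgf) 1.2e+12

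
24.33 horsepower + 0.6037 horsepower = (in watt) 1.859e+04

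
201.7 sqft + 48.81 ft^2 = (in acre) 0.005751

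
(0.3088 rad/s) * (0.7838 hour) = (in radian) 871.3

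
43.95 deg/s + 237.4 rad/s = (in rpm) 2274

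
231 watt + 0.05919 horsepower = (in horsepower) 0.369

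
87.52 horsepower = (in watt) 6.526e+04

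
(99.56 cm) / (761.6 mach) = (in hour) 1.066e-09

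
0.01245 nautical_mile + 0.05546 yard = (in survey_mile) 0.01436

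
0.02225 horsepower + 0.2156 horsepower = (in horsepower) 0.2378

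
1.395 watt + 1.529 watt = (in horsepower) 0.003921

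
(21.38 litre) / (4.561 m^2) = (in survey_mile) 2.913e-06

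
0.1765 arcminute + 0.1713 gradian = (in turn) 0.0004364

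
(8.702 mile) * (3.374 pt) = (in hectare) 0.001667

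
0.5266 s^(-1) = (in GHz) 5.266e-10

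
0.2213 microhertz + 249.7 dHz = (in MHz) 2.497e-05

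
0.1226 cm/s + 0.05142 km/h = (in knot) 0.03015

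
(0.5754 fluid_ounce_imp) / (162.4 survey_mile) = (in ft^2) 6.733e-10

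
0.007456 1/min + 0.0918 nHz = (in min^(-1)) 0.007456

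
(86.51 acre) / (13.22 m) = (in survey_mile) 16.46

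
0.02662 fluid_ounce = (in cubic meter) 7.872e-07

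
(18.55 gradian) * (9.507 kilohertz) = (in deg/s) 1.587e+05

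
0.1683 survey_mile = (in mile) 0.1683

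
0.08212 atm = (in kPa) 8.321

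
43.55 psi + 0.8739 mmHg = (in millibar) 3004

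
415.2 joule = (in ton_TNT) 9.924e-08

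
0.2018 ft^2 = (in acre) 4.633e-06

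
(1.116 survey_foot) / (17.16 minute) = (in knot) 0.0006422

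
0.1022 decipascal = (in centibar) 1.022e-05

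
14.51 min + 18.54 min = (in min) 33.05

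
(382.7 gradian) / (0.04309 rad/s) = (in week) 0.0002307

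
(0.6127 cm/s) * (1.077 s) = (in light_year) 6.975e-19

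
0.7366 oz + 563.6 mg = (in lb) 0.04728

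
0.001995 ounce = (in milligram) 56.56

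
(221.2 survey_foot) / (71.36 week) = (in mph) 3.495e-06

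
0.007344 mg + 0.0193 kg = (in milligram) 1.93e+04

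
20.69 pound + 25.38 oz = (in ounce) 356.4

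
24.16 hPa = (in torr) 18.12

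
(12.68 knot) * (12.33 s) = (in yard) 87.96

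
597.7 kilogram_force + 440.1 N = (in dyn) 6.302e+08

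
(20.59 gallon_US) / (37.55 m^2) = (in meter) 0.002076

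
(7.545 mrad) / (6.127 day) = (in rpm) 1.361e-07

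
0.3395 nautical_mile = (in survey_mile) 0.3907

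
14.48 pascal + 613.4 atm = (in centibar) 6.215e+04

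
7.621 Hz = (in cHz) 762.1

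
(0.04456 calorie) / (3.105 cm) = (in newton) 6.004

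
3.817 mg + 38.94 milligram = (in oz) 0.001508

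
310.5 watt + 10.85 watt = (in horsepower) 0.4309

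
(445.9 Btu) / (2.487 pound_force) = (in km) 42.53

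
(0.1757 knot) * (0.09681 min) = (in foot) 1.723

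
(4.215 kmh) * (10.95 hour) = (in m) 4.615e+04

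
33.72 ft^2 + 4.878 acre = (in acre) 4.879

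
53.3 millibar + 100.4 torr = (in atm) 0.1847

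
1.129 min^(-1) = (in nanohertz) 1.882e+07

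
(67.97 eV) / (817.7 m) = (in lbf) 2.994e-21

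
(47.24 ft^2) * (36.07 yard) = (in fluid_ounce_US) 4.895e+06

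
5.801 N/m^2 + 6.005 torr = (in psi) 0.117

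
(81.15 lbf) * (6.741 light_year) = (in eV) 1.437e+38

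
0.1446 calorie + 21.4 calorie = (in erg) 9.014e+08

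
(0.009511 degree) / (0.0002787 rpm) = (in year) 1.804e-07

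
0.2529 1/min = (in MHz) 4.215e-09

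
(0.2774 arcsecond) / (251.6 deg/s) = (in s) 3.063e-07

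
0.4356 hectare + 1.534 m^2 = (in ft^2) 4.69e+04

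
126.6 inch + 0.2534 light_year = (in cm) 2.397e+17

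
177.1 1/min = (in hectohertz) 0.02952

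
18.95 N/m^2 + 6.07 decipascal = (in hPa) 0.1956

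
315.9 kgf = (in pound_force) 696.4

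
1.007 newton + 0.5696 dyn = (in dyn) 1.007e+05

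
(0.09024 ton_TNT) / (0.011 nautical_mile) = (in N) 1.853e+07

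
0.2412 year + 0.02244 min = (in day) 88.04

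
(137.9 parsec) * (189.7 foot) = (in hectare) 2.46e+16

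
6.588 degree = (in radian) 0.115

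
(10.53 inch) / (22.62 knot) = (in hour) 6.385e-06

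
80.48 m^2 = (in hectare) 0.008048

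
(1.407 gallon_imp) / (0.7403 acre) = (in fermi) 2.135e+09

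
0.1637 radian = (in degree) 9.379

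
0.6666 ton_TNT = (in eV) 1.741e+28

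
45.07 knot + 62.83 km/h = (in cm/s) 4064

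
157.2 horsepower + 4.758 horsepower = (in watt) 1.208e+05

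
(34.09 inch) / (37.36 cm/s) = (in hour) 0.0006438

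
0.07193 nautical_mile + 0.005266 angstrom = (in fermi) 1.332e+17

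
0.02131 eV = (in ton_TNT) 8.16e-31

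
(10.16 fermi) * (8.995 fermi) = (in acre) 2.258e-32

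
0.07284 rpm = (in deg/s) 0.437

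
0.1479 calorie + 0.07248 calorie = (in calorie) 0.2204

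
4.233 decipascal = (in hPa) 0.004233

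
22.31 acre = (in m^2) 9.029e+04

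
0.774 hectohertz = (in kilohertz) 0.0774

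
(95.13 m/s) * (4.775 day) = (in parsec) 1.272e-09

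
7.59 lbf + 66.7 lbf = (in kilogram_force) 33.7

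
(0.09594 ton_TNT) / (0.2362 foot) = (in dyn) 5.576e+14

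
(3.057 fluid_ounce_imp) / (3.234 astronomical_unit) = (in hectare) 1.795e-20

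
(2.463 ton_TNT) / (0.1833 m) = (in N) 5.622e+10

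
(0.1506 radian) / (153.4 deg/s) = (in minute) 0.0009375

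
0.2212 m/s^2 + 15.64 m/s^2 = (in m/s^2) 15.86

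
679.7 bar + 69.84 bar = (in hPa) 7.495e+05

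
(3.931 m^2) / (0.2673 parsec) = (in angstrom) 4.766e-06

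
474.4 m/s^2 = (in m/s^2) 474.4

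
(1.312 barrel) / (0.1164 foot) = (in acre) 0.001453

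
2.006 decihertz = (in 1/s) 0.2006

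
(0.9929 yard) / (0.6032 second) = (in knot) 2.926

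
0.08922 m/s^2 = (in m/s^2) 0.08922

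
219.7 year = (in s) 6.928e+09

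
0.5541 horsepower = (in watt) 413.2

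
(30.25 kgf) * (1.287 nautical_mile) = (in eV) 4.413e+24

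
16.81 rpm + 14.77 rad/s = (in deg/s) 947.1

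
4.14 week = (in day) 28.98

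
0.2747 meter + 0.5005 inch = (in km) 0.0002874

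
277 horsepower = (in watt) 2.066e+05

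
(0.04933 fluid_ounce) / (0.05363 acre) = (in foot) 2.205e-08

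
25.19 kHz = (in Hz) 2.519e+04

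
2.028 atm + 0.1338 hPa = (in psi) 29.81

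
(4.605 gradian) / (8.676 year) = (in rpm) 2.525e-09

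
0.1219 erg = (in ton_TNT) 2.913e-18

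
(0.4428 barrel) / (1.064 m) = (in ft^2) 0.7122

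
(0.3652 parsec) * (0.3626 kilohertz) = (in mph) 9.14e+18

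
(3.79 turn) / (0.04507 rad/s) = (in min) 8.806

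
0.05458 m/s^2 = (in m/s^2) 0.05458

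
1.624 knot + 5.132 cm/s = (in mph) 1.984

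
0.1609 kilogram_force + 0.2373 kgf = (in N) 3.905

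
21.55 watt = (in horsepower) 0.0289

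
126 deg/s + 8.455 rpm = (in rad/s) 3.085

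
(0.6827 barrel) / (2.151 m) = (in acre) 1.247e-05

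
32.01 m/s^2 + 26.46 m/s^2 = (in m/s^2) 58.47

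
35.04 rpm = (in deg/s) 210.2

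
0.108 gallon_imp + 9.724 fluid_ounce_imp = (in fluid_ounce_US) 25.94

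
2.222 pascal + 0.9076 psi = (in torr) 46.95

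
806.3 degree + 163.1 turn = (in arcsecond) 2.143e+08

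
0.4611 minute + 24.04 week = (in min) 2.423e+05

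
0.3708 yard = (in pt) 961.1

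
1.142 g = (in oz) 0.04028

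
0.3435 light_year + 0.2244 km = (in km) 3.25e+12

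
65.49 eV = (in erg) 1.049e-10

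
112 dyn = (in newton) 0.00112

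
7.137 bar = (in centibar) 713.7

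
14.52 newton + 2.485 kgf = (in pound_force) 8.743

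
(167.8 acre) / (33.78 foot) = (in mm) 6.595e+07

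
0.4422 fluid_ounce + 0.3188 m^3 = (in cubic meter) 0.3188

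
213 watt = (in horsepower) 0.2856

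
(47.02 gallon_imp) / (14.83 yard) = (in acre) 3.895e-06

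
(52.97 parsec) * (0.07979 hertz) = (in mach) 3.83e+14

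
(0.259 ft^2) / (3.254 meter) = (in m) 0.007395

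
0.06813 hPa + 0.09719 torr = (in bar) 0.0001977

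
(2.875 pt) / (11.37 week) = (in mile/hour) 3.299e-10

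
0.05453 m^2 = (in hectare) 5.453e-06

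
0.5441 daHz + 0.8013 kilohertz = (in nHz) 8.067e+11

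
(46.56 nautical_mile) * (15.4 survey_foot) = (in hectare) 40.48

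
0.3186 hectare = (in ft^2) 3.429e+04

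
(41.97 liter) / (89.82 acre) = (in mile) 7.175e-11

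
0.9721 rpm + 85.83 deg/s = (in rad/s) 1.6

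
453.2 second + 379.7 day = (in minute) 5.468e+05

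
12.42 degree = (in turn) 0.0345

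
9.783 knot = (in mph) 11.26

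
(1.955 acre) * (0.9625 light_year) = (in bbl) 4.531e+20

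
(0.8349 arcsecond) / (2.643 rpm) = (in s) 1.462e-05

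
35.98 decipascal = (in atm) 3.551e-05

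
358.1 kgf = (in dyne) 3.512e+08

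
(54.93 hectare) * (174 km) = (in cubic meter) 9.558e+10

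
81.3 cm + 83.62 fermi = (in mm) 813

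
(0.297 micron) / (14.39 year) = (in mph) 1.464e-15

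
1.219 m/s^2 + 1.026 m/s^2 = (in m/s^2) 2.245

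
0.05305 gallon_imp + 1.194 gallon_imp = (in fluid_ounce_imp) 199.5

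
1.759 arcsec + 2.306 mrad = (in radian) 0.002315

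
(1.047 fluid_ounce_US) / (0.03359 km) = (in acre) 2.278e-10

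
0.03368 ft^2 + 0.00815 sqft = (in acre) 9.603e-07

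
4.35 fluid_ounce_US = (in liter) 0.1286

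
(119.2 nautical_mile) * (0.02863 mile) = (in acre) 2513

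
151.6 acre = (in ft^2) 6.604e+06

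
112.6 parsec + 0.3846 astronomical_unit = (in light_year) 367.3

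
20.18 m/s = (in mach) 0.05927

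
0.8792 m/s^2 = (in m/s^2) 0.8792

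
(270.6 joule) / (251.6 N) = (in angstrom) 1.076e+10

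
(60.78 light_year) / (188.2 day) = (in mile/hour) 7.911e+10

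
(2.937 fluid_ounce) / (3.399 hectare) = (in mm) 2.555e-06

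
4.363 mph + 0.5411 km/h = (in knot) 4.084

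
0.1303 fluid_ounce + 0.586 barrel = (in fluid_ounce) 3150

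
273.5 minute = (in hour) 4.558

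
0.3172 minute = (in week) 3.147e-05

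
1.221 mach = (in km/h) 1497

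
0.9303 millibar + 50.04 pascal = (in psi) 0.02075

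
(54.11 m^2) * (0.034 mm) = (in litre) 1.84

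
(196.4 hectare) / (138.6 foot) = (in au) 3.108e-07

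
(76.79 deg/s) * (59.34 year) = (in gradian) 1.597e+11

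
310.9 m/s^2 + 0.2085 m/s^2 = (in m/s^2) 311.1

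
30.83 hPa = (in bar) 0.03083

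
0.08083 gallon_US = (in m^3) 0.000306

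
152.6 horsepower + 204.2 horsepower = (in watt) 2.661e+05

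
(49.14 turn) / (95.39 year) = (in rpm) 9.801e-07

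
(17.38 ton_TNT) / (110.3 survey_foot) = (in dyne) 2.163e+14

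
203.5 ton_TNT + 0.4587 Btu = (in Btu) 8.07e+08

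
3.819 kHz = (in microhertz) 3.819e+09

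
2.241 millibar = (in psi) 0.0325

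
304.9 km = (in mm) 3.049e+08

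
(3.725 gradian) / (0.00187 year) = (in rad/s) 9.922e-07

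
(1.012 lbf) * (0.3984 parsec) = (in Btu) 5.245e+13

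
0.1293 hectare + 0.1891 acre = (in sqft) 2.215e+04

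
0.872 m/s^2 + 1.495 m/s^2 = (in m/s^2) 2.367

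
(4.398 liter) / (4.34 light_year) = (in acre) 2.647e-23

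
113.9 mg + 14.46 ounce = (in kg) 0.41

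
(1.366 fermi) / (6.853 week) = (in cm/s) 3.296e-20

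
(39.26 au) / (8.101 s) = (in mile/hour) 1.622e+12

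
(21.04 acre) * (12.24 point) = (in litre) 3.677e+05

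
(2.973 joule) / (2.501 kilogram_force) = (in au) 8.103e-13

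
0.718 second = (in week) 1.187e-06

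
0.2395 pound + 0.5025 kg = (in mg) 6.111e+05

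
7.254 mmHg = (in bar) 0.009671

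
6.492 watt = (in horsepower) 0.008706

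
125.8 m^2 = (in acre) 0.03109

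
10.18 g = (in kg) 0.01018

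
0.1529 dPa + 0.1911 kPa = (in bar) 0.001911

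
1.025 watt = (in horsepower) 0.001375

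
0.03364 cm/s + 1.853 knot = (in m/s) 0.9536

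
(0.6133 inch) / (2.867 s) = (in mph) 0.01215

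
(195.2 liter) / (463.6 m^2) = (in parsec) 1.365e-20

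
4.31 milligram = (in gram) 0.00431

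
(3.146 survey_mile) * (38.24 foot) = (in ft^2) 6.352e+05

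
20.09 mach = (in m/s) 6841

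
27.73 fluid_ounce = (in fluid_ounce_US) 27.73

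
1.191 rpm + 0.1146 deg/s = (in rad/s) 0.1267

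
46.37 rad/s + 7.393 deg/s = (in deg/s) 2664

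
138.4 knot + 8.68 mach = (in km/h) 1.09e+04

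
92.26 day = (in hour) 2214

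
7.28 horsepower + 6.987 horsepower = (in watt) 1.064e+04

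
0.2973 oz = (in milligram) 8428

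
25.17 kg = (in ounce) 887.8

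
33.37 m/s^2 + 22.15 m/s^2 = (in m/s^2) 55.52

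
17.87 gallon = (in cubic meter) 0.06765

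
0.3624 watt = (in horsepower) 0.000486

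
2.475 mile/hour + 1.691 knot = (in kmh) 7.115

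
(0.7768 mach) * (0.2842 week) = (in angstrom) 4.546e+17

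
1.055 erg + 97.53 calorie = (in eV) 2.547e+21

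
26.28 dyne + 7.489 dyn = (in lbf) 7.592e-05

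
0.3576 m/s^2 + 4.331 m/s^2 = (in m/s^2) 4.689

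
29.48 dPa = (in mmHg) 0.02211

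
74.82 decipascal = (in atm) 7.384e-05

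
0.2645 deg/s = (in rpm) 0.04408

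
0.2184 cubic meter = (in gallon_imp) 48.04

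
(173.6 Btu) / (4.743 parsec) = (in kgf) 1.276e-13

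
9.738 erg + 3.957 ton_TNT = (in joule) 1.656e+10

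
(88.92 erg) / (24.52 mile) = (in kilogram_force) 2.298e-11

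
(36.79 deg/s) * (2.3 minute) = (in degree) 5077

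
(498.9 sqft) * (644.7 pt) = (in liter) 1.054e+04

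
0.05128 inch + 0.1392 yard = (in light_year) 1.359e-17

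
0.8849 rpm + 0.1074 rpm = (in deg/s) 5.954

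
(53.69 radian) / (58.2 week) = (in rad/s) 1.525e-06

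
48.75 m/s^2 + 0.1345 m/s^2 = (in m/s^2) 48.88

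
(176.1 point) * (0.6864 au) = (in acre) 1.576e+06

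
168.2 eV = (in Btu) 2.554e-20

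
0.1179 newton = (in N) 0.1179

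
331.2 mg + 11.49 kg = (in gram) 1.149e+04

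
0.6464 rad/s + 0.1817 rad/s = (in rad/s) 0.8281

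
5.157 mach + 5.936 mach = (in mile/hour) 8449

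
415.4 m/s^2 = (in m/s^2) 415.4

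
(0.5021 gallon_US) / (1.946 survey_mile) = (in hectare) 6.069e-11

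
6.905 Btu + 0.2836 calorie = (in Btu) 6.906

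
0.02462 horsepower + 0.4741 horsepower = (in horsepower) 0.4987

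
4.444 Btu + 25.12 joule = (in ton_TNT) 1.127e-06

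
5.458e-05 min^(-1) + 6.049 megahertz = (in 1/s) 6.049e+06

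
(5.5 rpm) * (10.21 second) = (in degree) 336.9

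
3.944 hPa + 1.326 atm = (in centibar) 134.8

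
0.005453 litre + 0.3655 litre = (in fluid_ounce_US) 12.54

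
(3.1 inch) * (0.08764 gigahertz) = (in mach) 2.027e+04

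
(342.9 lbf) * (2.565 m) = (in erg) 3.912e+10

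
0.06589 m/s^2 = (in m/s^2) 0.06589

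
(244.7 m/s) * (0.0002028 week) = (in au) 2.006e-07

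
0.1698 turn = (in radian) 1.067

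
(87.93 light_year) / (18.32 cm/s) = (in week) 7.508e+12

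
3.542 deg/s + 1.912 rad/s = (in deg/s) 113.1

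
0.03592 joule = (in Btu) 3.405e-05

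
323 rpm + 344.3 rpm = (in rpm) 667.3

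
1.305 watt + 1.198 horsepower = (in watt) 894.7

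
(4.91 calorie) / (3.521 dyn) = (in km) 583.5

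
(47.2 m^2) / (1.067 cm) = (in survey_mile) 2.749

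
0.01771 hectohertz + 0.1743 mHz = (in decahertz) 0.1771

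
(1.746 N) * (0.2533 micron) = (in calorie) 1.057e-07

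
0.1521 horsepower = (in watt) 113.4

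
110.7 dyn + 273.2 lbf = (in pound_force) 273.2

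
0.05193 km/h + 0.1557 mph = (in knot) 0.1633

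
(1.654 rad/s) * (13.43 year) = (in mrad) 7.005e+11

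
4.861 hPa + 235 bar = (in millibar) 2.35e+05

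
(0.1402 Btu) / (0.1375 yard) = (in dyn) 1.176e+08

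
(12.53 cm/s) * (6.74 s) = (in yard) 0.9236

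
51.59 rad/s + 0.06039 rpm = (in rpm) 492.7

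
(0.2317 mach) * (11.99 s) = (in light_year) 9.999e-14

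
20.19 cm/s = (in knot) 0.3925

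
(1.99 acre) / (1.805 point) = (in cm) 1.265e+09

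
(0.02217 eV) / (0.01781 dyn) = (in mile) 1.239e-17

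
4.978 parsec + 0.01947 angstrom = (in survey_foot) 5.04e+17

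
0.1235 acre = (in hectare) 0.04998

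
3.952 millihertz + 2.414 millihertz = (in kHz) 6.366e-06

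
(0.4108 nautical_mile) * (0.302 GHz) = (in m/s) 2.298e+11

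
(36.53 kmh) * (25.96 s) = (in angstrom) 2.634e+12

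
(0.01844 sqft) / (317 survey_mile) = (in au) 2.245e-20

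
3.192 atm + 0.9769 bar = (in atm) 4.156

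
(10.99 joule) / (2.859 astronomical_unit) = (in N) 2.57e-11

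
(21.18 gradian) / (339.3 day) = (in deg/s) 6.502e-07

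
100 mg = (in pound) 0.0002205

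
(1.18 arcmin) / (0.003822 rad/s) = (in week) 1.485e-07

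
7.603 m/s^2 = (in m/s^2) 7.603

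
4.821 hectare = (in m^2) 4.821e+04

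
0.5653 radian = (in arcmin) 1943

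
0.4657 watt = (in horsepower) 0.0006245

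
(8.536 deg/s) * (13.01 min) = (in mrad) 1.163e+05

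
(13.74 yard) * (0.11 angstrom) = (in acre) 3.415e-14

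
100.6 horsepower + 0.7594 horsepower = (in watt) 7.558e+04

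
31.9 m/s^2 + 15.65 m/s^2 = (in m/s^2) 47.55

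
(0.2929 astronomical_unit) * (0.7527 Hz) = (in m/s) 3.298e+10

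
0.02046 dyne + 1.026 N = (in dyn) 1.026e+05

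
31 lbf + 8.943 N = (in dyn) 1.468e+07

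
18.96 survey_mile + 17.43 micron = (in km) 30.51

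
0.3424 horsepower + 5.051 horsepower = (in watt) 4022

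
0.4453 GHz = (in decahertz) 4.453e+07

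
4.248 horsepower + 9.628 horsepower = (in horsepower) 13.88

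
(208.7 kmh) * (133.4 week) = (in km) 4.677e+06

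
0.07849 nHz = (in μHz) 7.849e-05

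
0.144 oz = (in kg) 0.004082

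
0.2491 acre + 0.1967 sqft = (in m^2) 1008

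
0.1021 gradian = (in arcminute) 5.513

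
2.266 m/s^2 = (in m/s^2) 2.266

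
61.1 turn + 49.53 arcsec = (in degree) 2.2e+04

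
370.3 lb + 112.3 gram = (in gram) 1.681e+05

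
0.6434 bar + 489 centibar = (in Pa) 5.533e+05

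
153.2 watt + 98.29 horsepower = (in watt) 7.345e+04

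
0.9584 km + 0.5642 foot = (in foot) 3145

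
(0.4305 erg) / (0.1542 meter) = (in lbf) 6.276e-08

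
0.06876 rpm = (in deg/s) 0.4126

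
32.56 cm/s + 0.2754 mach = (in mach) 0.2764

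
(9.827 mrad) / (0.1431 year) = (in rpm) 2.079e-08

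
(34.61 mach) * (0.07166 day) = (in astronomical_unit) 0.0004877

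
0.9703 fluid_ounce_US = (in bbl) 0.0001805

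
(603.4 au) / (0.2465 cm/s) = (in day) 4.238e+11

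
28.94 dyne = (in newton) 0.0002894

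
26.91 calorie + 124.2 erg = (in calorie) 26.91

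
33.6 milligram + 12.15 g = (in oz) 0.4298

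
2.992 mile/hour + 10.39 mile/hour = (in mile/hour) 13.38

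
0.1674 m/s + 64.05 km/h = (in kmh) 64.65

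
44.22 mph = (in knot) 38.43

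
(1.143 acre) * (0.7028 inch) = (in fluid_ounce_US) 2.792e+06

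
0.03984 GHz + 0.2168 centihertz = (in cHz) 3.984e+09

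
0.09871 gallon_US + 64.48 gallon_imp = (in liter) 293.5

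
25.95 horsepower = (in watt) 1.935e+04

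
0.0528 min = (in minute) 0.0528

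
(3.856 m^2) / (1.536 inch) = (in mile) 0.06141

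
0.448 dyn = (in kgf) 4.568e-07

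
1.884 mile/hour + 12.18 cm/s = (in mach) 0.002831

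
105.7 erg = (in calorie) 2.526e-06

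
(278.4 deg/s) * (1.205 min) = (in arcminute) 1.208e+06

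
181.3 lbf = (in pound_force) 181.3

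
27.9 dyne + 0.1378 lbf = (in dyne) 6.132e+04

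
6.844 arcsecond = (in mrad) 0.03318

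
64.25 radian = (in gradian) 4090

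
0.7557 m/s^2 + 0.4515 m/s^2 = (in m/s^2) 1.207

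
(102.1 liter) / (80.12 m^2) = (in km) 1.274e-06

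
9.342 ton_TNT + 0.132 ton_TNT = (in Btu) 3.757e+07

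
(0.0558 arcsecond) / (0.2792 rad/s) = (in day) 1.121e-11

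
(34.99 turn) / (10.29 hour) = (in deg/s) 0.34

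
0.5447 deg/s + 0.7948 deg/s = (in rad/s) 0.02338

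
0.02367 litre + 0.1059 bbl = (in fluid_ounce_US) 570.1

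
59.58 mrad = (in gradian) 3.793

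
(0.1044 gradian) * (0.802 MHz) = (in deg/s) 7.536e+04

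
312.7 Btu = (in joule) 3.299e+05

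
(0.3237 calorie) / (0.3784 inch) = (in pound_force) 31.68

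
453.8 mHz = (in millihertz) 453.8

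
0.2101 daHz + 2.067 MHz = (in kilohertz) 2067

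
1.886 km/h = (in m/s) 0.5239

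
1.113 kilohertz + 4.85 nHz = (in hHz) 11.13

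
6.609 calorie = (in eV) 1.726e+20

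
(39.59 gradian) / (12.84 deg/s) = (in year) 8.799e-08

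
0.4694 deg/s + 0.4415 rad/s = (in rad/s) 0.4497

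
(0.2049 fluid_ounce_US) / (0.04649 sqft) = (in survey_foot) 0.004603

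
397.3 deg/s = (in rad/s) 6.934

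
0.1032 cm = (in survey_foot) 0.003386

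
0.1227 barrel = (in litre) 19.51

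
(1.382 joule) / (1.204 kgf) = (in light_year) 1.237e-17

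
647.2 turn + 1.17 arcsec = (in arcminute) 1.398e+07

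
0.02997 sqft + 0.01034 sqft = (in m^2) 0.003745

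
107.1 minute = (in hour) 1.785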